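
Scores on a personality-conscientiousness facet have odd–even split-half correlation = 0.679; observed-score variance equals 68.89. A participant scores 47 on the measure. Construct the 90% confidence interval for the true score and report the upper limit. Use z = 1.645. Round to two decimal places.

52.97

σ = 68.89^(1/2) = 8.3000
Spearman-Brown: r = 2(0.679) / (1 + 0.679) = 1.3580 / 1.6790 ≈ 0.8088
SEM = 8.3000 * √(1 − 0.8088) = 8.3000 * √0.1912 ≈ 8.3000 * 0.4372 ≈ 3.6292
Margin = 1.645 * 3.6292 ≈ 5.9700
Upper limit = 47 + 5.9700 ≈ 52.9700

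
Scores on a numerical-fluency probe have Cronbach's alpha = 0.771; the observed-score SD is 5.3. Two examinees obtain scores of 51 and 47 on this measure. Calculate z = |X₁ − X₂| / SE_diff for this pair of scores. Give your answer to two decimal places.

SEM = 5.3000 * √(1 − 0.7710) = 5.3000 * √0.2290 ≈ 5.3000 * 0.4785 ≈ 2.5363
SE_diff = SEM * √2 ≈ 2.5363 * 1.4142 ≈ 3.5868
z = |51 − 47| / 3.5868 = 4 / 3.5868 ≈ 1.1152

1.12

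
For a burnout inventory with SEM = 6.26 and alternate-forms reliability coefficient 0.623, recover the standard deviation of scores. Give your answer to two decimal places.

10.20

SD = SEM / √(1 − r) = 6.26 / √0.3770 ≃ 6.26 / 0.6140 ≃ 10.1954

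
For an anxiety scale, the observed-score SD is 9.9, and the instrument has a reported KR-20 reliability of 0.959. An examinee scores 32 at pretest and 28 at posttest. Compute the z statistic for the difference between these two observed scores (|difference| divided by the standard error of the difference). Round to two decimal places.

The standard error of measurement is 9.900×√(1 − 0.959) ≃ 9.900×0.202 ≃ 2.005.
SE_diff = √2 × SEM ≃ 2.835
z = 4 / 2.835 ≃ 1.411

1.41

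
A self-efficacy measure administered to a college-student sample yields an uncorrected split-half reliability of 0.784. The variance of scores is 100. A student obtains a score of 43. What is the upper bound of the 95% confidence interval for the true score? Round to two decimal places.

49.82

SD = √100 ≃ 10.0000
r_full = 2·0.784 / (1 + 0.784) ≃ 0.8789
SEM = 10.0000·√(1 − 0.8789) ≃ 3.4796
1.96 · SEM ≃ 6.8200
Upper limit = 43 + 6.8200 ≃ 49.8200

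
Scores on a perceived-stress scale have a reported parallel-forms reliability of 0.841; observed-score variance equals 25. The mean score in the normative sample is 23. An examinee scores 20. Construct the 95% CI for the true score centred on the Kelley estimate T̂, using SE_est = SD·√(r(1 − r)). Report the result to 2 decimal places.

SD = √25 ≈ 5.0000
T̂ = r·X + (1 − r)·M = 0.8410·20 + 0.1590·23 = 16.8200 + 3.6570 ≈ 20.4770
SE_est = SD · √(r(1 − r)) = 5.0000 · √0.1337 ≈ 5.0000 · 0.3657 ≈ 1.8284
95% CI: 20.4770 ± 3.5836 ≈ (16.8934, 24.0606)

[16.89, 24.06]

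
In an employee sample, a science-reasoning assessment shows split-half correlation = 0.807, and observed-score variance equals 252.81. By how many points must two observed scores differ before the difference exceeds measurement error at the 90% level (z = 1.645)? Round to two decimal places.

12.09

SD = √252.81 ≈ 15.90000
Spearman-Brown: r = 2(0.807) / (1 + 0.807) = 1.61400 / 1.80700 ≈ 0.89319
SEM = 15.90000·√(1 − 0.89319) ≈ 5.19633
SE_diff = √2 · SEM ≈ 7.34872
Smallest detectable difference = 1.645·7.34872 ≈ 12.08864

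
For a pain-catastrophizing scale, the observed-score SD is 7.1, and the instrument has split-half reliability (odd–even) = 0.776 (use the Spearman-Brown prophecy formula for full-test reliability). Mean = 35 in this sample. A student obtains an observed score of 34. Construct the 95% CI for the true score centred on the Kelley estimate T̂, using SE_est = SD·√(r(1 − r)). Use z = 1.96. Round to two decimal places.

[29.51, 38.75]

r_full = 2·0.776 / (1 + 0.776) ≈ 0.8739
T̂ = r·X + (1 − r)·M = 0.8739·34 + 0.1261·35 ≈ 29.7117 + 4.4144 ≈ 34.1261
SE_est = 7.1000·√(0.8739·0.1261) ≈ 2.3571
CI = 34.1261 ± 1.96 · 2.3571 → [29.5061, 38.7461]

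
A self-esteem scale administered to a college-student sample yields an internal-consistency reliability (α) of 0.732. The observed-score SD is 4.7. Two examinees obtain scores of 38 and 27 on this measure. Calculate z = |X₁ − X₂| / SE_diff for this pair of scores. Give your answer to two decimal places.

The standard error of measurement is 4.70000×√(1 − 0.73200) ≃ 4.70000×0.51769 ≃ 2.43313.
SE_diff = √2 × SEM ≃ 3.44096
z = |38 − 27| / 3.44096 = 11 / 3.44096 ≃ 3.19678

3.20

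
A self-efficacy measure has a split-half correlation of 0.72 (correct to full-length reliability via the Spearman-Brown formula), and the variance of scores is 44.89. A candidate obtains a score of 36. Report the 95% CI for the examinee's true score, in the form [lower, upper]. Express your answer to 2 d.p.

[30.70, 41.30]

σ = 44.89^(1/2) = 6.70000
Spearman-Brown: r = 2(0.72) / (1 + 0.72) = 1.44000 / 1.72000 ≈ 0.83721
The standard error of measurement is 6.70000*√(1 − 0.83721) ≈ 6.70000*0.40347 ≈ 2.70327.
Half-width = 1.96*2.70327 ≈ 5.29841
CI = 36 ± 5.29841 → [30.70159, 41.29841]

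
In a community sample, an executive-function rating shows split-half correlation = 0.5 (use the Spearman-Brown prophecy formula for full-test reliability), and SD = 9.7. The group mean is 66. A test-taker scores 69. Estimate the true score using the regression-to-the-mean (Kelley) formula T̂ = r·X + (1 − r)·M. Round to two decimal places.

68.00

Spearman-Brown: r = 2(0.5) / (1 + 0.5) = 1.0000 / 1.5000 ≈ 0.6667
Estimated true score = 0.6667×69 + (1 − 0.6667)×66 ≈ 68.0000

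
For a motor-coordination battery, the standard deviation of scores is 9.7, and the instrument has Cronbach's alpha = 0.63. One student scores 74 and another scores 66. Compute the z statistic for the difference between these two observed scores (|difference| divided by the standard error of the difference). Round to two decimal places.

The standard error of measurement is 9.7000·√(1 − 0.6300) ≈ 9.7000·0.6083 ≈ 5.9003.
SE_diff = √2 · SEM ≈ 8.3443
z = |74 − 66| / 8.3443 = 8 / 8.3443 ≈ 0.9587

0.96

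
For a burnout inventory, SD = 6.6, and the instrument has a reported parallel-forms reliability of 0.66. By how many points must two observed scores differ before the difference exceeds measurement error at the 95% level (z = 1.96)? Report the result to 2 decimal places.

10.67

SEM = 6.6000 * √(1 − 0.6600) = 6.6000 * √0.3400 ≃ 6.6000 * 0.5831 ≃ 3.8484
SE_diff = SEM * √2 ≃ 3.8484 * 1.4142 ≃ 5.4425
Smallest detectable difference = 1.96*5.4425 ≃ 10.6673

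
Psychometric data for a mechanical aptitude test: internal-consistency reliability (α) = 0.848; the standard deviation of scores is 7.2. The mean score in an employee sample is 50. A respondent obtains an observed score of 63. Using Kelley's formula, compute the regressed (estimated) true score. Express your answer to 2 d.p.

T̂ = r·X + (1 − r)·M = 0.84800×63 + 0.15200×50 = 53.42400 + 7.60000 ≈ 61.02400

61.02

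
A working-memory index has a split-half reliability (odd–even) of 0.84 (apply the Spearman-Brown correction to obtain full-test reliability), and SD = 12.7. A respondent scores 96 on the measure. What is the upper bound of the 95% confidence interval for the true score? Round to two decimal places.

r_full = 2·0.84 / (1 + 0.84) ≈ 0.9130
SEM = 12.7000 · √(1 − 0.9130) = 12.7000 · √0.0870 ≈ 12.7000 · 0.2949 ≈ 3.7450
Margin = 1.96 · 3.7450 ≈ 7.3403
Upper bound: 96 + 7.3403 = 103.3403

103.34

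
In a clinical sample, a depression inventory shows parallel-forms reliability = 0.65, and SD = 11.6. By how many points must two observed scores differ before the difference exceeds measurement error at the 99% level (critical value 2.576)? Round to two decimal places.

SEM = 11.6000×√(1 − 0.6500) ≃ 6.8627
Standard error of the difference = 6.8627·√2 ≃ 9.7053
Smallest detectable difference = 2.576×9.7053 ≃ 25.0007

25.00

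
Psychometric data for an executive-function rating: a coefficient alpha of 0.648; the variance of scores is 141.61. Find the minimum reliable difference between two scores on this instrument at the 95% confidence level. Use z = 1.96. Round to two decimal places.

19.57

σ = 141.61^(1/2) = 11.9000
SEM = 11.9000 · √(1 − 0.6480) = 11.9000 · √0.3520 ≈ 11.9000 · 0.5933 ≈ 7.0602
SE_diff = SEM · √2 ≈ 7.0602 · 1.4142 ≈ 9.9847
Minimum reliable difference = 1.96 · SE_diff ≈ 1.96 · 9.9847 ≈ 19.5699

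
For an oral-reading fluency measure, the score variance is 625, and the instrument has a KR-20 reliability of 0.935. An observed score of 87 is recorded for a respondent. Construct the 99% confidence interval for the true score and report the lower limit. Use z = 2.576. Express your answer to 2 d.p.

70.58

SD = √625 = 25.0000
SEM = 25.0000 · √(1 − 0.9350) = 25.0000 · √0.0650 ≈ 25.0000 · 0.2550 ≈ 6.3738
Margin = 2.576 · 6.3738 ≈ 16.4188
Lower bound: 87 − 16.4188 = 70.5812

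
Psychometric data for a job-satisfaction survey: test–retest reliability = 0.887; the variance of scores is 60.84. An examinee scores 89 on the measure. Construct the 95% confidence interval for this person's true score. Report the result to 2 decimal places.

[83.86, 94.14]

σ = 60.84^(1/2) = 7.80000
SEM = 7.80000 × √(1 − 0.88700) = 7.80000 × √0.11300 ≃ 7.80000 × 0.33615 ≃ 2.62201
Half-width = 1.96×2.62201 ≃ 5.13913
95% CI: 89 ± 5.13913 = [83.86087, 94.13913]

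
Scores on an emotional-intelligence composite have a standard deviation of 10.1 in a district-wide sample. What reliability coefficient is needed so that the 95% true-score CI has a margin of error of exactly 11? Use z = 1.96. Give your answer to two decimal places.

0.69

Required SEM = 11 / 1.96 ≈ 5.61224
r = 1 − (SEM / SD)² = 1 − (5.61224 / 10.1)² ≈ 1 − 0.30877 ≈ 0.69123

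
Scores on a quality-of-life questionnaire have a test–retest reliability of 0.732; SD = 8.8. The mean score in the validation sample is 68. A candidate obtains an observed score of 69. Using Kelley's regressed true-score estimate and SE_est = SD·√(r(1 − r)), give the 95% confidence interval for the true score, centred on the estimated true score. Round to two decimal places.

[61.09, 76.37]

T̂ = r·X + (1 − r)·M = 0.7320×69 + 0.2680×68 = 50.5080 + 18.2240 ≈ 68.7320
SE_est = 8.8000×√(0.7320×0.2680) ≈ 3.8977
CI = 68.7320 ± 1.96 × 3.8977 → [61.0926, 76.3714]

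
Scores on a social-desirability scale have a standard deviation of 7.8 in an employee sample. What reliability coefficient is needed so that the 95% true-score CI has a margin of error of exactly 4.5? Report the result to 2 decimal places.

0.91

SEM needed = half-width / z = 4.5/1.96 ≃ 2.29592
r = 1 − (SEM / SD)² = 1 − (2.29592 / 7.8)² ≃ 1 − 0.08664 ≃ 0.91336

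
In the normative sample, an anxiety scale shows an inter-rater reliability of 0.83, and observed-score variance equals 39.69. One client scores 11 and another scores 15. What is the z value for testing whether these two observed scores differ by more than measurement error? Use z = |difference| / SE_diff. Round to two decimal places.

1.09

SD = √39.69 ≈ 6.300
SEM = 6.300×√(1 − 0.830) ≈ 2.598
SE_diff = √2 × SEM ≈ 3.673
z = |11 − 15| / 3.673 = 4 / 3.673 ≈ 1.089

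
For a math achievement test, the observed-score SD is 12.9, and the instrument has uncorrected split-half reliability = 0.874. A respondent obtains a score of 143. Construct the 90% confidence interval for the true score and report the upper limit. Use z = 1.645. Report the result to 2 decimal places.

Full-length reliability (Spearman-Brown) = 2(0.874)/(1+0.874) ≈ 0.9328
SEM = 12.9000 · √(1 − 0.9328) = 12.9000 · √0.0672 ≈ 12.9000 · 0.2593 ≈ 3.3450
1.645 · SEM ≈ 5.5024
Upper limit = 143 + 5.5024 ≈ 148.5024

148.50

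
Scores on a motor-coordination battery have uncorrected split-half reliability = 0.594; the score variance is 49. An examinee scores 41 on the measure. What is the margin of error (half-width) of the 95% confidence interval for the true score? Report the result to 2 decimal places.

6.92

SD = √49 ≃ 7.000
Spearman-Brown: r = 2(0.594) / (1 + 0.594) = 1.188 / 1.594 ≃ 0.745
SEM = 7.000 * √(1 − 0.745) = 7.000 * √0.255 ≃ 7.000 * 0.505 ≃ 3.533
Margin = 1.96 * 3.533 ≃ 6.924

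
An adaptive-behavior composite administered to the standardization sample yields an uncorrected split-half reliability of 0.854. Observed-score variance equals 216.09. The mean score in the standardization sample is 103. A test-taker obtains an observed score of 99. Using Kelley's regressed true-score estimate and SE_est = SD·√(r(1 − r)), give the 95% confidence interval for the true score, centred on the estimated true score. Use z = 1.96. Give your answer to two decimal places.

SD = √216.09 = 14.7000
Full-length reliability (Spearman-Brown) = 2(0.854)/(1+0.854) ≈ 0.9213
T̂ = r·X + (1 − r)·M = 0.9213*99 + 0.0787*103 ≈ 91.2039 + 8.1111 ≈ 99.3150
SE_est = SD * √(r(1 − r)) = 14.7000 * √0.0725 ≈ 14.7000 * 0.2693 ≈ 3.9594
95% CI: 99.3150 ± 7.7604 ≈ (91.5546, 107.0754)

[91.55, 107.08]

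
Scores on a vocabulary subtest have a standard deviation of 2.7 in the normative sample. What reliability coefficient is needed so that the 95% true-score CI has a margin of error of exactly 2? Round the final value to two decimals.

SEM needed = half-width / z = 2/1.96 ≈ 1.020
r = 1 − (1.020/2.7)² ≈ 1 − 0.143 ≈ 0.857

0.86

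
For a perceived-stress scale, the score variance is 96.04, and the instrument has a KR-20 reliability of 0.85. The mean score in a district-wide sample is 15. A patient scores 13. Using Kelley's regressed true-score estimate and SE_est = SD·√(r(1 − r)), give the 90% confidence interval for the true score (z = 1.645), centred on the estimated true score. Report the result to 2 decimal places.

[7.54, 19.06]

SD = √96.04 ≃ 9.80000
Estimated true score = 0.85000*13 + (1 − 0.85000)*15 ≃ 13.30000
SE_est = 9.80000·√[r(1 − r)] ≃ 3.49930
90% CI: 13.30000 ± 5.75635 ≃ (7.54365, 19.05635)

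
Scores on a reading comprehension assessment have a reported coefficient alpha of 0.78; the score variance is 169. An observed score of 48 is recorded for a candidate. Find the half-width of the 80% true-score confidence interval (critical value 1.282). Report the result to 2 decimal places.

SD = √169 ≈ 13.0000
The standard error of measurement is 13.0000×√(1 − 0.7800) ≈ 13.0000×0.4690 ≈ 6.0975.
Margin = 1.282 × 6.0975 ≈ 7.8170

7.82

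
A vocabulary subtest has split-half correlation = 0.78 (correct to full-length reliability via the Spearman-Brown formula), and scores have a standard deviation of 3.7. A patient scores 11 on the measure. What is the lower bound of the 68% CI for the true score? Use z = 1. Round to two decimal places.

r_full = 2·0.78 / (1 + 0.78) ≈ 0.876
SEM = 3.700 * √(1 − 0.876) = 3.700 * √0.124 ≈ 3.700 * 0.352 ≈ 1.301
Margin = 1 * 1.301 ≈ 1.301
Lower bound: 11 − 1.301 = 9.699

9.70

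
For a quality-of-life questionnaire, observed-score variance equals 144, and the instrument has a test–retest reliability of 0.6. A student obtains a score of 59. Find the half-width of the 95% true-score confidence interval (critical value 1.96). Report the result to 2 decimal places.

σ = 144^(1/2) = 12.000
SEM = 12.000 · √(1 − 0.600) = 12.000 · √0.400 ≃ 12.000 · 0.632 ≃ 7.589
1.96 · SEM ≃ 14.875

14.88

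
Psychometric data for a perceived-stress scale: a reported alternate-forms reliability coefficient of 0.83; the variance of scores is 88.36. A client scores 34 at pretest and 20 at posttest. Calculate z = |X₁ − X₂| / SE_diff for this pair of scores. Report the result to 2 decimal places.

2.55

SD = √88.36 = 9.40000
SEM = 9.40000·√(1 − 0.83000) ≈ 3.87572
SE_diff = SEM · √2 ≈ 3.87572 · 1.41421 ≈ 5.48109
z = |34 − 20| / 5.48109 = 14 / 5.48109 ≈ 2.55423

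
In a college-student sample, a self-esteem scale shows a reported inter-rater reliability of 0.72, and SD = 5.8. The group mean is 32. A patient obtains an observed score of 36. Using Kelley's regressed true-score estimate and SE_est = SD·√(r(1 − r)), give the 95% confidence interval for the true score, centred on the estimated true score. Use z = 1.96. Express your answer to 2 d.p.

Estimated true score = 0.7200·36 + (1 − 0.7200)·32 ≈ 34.8800
SE_est = SD · √(r(1 − r)) = 5.8000 · √0.2016 ≈ 5.8000 · 0.4490 ≈ 2.6042
95% CI: 34.8800 ± 5.1042 ≈ (29.7758, 39.9842)

[29.78, 39.98]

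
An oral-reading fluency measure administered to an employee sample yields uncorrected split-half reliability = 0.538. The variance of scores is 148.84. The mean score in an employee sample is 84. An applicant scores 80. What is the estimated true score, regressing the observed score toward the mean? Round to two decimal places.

81.20

Spearman-Brown: r = 2(0.538) / (1 + 0.538) = 1.0760 / 1.5380 ≃ 0.6996
T̂ = 0.6996(80) + 0.3004(84) ≃ 81.2016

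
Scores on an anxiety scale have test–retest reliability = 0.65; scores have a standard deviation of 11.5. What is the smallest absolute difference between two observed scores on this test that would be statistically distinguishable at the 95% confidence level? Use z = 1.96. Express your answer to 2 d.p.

SEM = 11.500 * √(1 − 0.650) = 11.500 * √0.350 ≈ 11.500 * 0.592 ≈ 6.803
SE_diff = √2 * SEM ≈ 9.622
Minimum reliable difference = 1.96 * SE_diff ≈ 1.96 * 9.622 ≈ 18.858

18.86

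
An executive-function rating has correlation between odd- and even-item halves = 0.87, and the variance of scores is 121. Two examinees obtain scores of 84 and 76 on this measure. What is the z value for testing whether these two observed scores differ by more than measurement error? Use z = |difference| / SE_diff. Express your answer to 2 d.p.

1.95

σ = 121^(1/2) = 11.0000
Full-length reliability (Spearman-Brown) = 2(0.87)/(1+0.87) ≈ 0.9305
SEM = 11.0000 × √(1 − 0.9305) = 11.0000 × √0.0695 ≈ 11.0000 × 0.2637 ≈ 2.9003
Standard error of the difference = 2.9003·√2 ≈ 4.1016
z = |84 − 76| / 4.1016 = 8 / 4.1016 ≈ 1.9504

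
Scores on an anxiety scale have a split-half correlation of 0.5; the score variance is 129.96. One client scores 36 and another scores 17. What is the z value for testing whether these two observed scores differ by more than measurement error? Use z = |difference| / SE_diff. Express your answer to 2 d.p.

SD = √129.96 ≈ 11.400
Full-length reliability (Spearman-Brown) = 2(0.5)/(1+0.5) ≈ 0.667
SEM = 11.400 × √(1 − 0.667) = 11.400 × √0.333 ≈ 11.400 × 0.577 ≈ 6.582
SE_diff = SEM × √2 ≈ 6.582 × 1.414 ≈ 9.308
z = |36 − 17| / 9.308 = 19 / 9.308 ≈ 2.041

2.04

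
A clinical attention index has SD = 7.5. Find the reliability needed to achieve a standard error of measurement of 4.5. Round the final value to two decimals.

0.64

r = 1 − (SEM / SD)² = 1 − (4.50000 / 7.5)² ≈ 1 − 0.36000 ≈ 0.64000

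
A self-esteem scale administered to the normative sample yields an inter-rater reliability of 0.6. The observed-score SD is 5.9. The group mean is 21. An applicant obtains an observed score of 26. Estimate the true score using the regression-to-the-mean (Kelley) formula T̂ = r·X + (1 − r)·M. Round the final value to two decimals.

T̂ = 0.6000(26) + 0.4000(21) ≃ 24.0000

24.00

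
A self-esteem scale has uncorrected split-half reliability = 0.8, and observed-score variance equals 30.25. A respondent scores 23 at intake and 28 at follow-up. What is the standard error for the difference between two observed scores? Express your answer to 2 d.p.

σ = 30.25^(1/2) = 5.5000
Spearman-Brown: r = 2(0.8) / (1 + 0.8) = 1.6000 / 1.8000 ≈ 0.8889
SEM = 5.5000 · √(1 − 0.8889) = 5.5000 · √0.1111 ≈ 5.5000 · 0.3333 ≈ 1.8333
SE_diff = √2 · SEM ≈ 2.5927

2.59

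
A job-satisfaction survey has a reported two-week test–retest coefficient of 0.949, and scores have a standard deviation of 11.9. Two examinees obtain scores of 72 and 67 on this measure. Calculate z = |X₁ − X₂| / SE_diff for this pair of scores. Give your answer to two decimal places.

1.32

SEM = 11.90000 * √(1 − 0.94900) = 11.90000 * √0.05100 ≃ 11.90000 * 0.22583 ≃ 2.68740
SE_diff = SEM * √2 ≃ 2.68740 * 1.41421 ≃ 3.80056
z = 5 / 3.80056 ≃ 1.31560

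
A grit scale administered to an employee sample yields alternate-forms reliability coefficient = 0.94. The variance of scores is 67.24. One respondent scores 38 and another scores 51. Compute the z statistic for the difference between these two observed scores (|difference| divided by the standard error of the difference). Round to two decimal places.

4.58

SD = √67.24 = 8.200
SEM = 8.200·√(1 − 0.940) ≈ 2.009
SE_diff = √2 · SEM ≈ 2.841
z = 13 / 2.841 ≈ 4.577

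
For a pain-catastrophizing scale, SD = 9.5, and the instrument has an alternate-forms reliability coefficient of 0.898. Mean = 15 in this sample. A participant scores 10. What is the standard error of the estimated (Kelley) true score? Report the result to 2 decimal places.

2.88

SE_est = SD * √(r(1 − r)) = 9.50000 * √0.09160 ≈ 9.50000 * 0.30265 ≈ 2.87516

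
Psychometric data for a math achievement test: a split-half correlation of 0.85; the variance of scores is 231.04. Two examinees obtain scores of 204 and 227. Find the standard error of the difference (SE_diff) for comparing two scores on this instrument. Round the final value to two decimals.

SD = √231.04 = 15.20000
Full-length reliability (Spearman-Brown) = 2(0.85)/(1+0.85) ≃ 0.91892
SEM = 15.20000·√(1 − 0.91892) ≃ 4.32816
SE_diff = SEM · √2 ≃ 4.32816 · 1.41421 ≃ 6.12094

6.12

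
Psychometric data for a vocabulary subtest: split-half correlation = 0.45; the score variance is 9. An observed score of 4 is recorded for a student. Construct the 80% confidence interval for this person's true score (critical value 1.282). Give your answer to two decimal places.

[1.63, 6.37]

σ = 9^(1/2) = 3.0000
r_full = 2·0.45 / (1 + 0.45) ≈ 0.6207
SEM = 3.0000×√(1 − 0.6207) ≈ 1.8476
1.282 × SEM ≈ 2.3687
CI = 4 ± 2.3687 → [1.6313, 6.3687]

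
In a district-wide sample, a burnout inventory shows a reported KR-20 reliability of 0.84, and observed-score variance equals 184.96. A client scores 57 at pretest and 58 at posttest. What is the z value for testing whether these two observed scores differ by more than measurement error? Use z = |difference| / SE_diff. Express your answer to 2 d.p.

0.13

σ = 184.96^(1/2) = 13.6000
SEM = 13.6000 * √(1 − 0.8400) = 13.6000 * √0.1600 ≈ 13.6000 * 0.4000 ≈ 5.4400
SE_diff = √2 * SEM ≈ 7.6933
z = |57 − 58| / 7.6933 = 1 / 7.6933 ≈ 0.1300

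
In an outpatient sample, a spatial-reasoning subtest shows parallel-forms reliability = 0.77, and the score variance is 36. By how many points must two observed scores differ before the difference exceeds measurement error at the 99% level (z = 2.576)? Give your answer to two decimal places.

10.48

SD = √36 = 6.000
The standard error of measurement is 6.000·√(1 − 0.770) ≈ 6.000·0.480 ≈ 2.877.
Standard error of the difference = 2.877·√2 ≈ 4.069
Smallest detectable difference = 2.576·4.069 ≈ 10.483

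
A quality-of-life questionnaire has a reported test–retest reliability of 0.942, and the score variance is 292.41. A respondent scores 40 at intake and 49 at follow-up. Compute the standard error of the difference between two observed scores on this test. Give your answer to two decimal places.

5.82

SD = √292.41 = 17.1000
SEM = 17.1000*√(1 − 0.9420) ≃ 4.1182
SE_diff = √2 * SEM ≃ 5.8241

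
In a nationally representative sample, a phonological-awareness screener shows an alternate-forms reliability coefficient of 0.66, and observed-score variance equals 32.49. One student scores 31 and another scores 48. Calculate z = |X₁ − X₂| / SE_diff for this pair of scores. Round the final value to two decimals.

SD = √32.49 ≃ 5.7000
The standard error of measurement is 5.7000·√(1 − 0.6600) ≃ 5.7000·0.5831 ≃ 3.3236.
SE_diff = SEM · √2 ≃ 3.3236 · 1.4142 ≃ 4.7003
z = |31 − 48| / 4.7003 = 17 / 4.7003 ≃ 3.6168

3.62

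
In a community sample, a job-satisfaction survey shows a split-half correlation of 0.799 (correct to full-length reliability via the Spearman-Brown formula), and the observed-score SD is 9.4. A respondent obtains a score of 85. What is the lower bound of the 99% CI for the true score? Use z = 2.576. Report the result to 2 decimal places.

Spearman-Brown: r = 2(0.799) / (1 + 0.799) = 1.59800 / 1.79900 ≃ 0.88827
SEM = 9.40000 × √(1 − 0.88827) = 9.40000 × √0.11173 ≃ 9.40000 × 0.33426 ≃ 3.14203
Margin = 2.576 × 3.14203 ≃ 8.09387
Lower bound: 85 − 8.09387 = 76.90613

76.91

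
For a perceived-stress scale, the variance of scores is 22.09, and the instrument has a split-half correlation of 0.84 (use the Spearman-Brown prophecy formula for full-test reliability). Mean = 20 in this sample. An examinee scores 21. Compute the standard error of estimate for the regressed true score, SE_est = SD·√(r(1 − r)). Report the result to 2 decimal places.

SD = √22.09 ≈ 4.700
Spearman-Brown: r = 2(0.84) / (1 + 0.84) = 1.680 / 1.840 ≈ 0.913
SE_est = SD * √(r(1 − r)) = 4.700 * √0.079 ≈ 4.700 * 0.282 ≈ 1.324

1.32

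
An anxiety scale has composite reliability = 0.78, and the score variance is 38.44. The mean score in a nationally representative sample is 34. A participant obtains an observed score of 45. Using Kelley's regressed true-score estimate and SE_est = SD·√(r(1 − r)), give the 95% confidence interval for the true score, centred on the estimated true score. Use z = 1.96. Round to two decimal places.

[37.55, 47.61]

SD = √38.44 = 6.2000
T̂ = 0.7800(45) + 0.2200(34) ≈ 42.5800
SE_est = SD × √(r(1 − r)) = 6.2000 × √0.1716 ≈ 6.2000 × 0.4142 ≈ 2.5683
95% CI: 42.5800 ± 5.0339 ≈ (37.5461, 47.6139)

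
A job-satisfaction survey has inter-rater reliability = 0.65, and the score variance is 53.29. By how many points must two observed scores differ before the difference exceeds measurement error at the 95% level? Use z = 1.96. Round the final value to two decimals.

SD = √53.29 ≈ 7.30000
SEM = 7.30000 · √(1 − 0.65000) = 7.30000 · √0.35000 ≈ 7.30000 · 0.59161 ≈ 4.31874
Standard error of the difference = 4.31874·√2 ≈ 6.10762
Minimum reliable difference = 1.96 · SE_diff ≈ 1.96 · 6.10762 ≈ 11.97093

11.97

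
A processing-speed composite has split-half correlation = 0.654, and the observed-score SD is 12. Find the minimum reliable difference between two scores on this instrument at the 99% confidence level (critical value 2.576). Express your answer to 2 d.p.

19.99

Spearman-Brown: r = 2(0.654) / (1 + 0.654) = 1.30800 / 1.65400 ≈ 0.79081
The standard error of measurement is 12.00000*√(1 − 0.79081) ≈ 12.00000*0.45737 ≈ 5.48847.
SE_diff = SEM * √2 ≈ 5.48847 * 1.41421 ≈ 7.76187
Minimum reliable difference = 2.576 * SE_diff ≈ 2.576 * 7.76187 ≈ 19.99459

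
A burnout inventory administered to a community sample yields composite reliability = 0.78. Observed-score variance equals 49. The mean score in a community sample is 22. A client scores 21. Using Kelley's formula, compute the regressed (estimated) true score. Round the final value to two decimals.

21.22

Estimated true score = 0.78000·21 + (1 − 0.78000)·22 ≈ 21.22000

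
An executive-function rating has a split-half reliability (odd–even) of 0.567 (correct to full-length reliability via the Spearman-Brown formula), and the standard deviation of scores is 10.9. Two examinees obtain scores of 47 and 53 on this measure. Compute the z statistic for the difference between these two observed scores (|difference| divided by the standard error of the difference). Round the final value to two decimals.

Full-length reliability (Spearman-Brown) = 2(0.567)/(1+0.567) ≈ 0.724
SEM = 10.900×√(1 − 0.724) ≈ 5.730
SE_diff = SEM × √2 ≈ 5.730 × 1.414 ≈ 8.103
z = 6 / 8.103 ≈ 0.740

0.74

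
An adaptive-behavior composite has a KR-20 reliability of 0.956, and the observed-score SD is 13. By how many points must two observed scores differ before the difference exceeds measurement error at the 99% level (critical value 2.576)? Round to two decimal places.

SEM = 13.00000×√(1 − 0.95600) ≈ 2.72690
Standard error of the difference = 2.72690·√2 ≈ 3.85642
Minimum reliable difference = 2.576 × SE_diff ≈ 2.576 × 3.85642 ≈ 9.93415

9.93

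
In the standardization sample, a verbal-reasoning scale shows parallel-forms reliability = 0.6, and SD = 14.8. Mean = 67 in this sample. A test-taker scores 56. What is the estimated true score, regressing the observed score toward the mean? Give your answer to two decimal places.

T̂ = 0.600(56) + 0.400(67) ≈ 60.400

60.40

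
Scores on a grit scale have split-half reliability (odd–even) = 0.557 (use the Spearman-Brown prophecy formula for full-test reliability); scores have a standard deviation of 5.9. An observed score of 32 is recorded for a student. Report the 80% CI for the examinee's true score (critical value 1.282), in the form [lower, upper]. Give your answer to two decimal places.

Spearman-Brown: r = 2(0.557) / (1 + 0.557) = 1.11400 / 1.55700 ≈ 0.71548
SEM = 5.90000 * √(1 − 0.71548) = 5.90000 * √0.28452 ≈ 5.90000 * 0.53341 ≈ 3.14709
Half-width = 1.282*3.14709 ≈ 4.03457
80% CI: 32 ± 4.03457 = [27.96543, 36.03457]

[27.97, 36.03]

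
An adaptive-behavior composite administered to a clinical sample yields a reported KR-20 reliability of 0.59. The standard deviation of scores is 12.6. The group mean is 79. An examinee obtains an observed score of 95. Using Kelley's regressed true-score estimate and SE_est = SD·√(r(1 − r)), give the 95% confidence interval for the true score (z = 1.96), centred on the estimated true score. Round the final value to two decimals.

Estimated true score = 0.59000*95 + (1 − 0.59000)*79 ≈ 88.44000
SE_est = SD * √(r(1 − r)) = 12.60000 * √0.24190 ≈ 12.60000 * 0.49183 ≈ 6.19710
CI = 88.44000 ± 1.96 * 6.19710 → [76.29368, 100.58632]

[76.29, 100.59]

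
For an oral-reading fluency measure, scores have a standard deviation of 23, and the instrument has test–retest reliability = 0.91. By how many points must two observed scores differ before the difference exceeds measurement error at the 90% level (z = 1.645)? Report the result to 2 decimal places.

SEM = 23.000 · √(1 − 0.910) = 23.000 · √0.090 ≈ 23.000 · 0.300 ≈ 6.900
SE_diff = SEM · √2 ≈ 6.900 · 1.414 ≈ 9.758
Smallest detectable difference = 1.645·9.758 ≈ 16.052

16.05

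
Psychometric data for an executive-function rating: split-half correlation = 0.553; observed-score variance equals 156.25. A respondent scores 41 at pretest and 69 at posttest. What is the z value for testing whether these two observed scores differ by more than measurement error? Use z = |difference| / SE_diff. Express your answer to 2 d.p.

2.95

SD = √156.25 ≈ 12.50000
Full-length reliability (Spearman-Brown) = 2(0.553)/(1+0.553) ≈ 0.71217
SEM = 12.50000 · √(1 − 0.71217) = 12.50000 · √0.28783 ≈ 12.50000 · 0.53650 ≈ 6.70622
SE_diff = SEM · √2 ≈ 6.70622 · 1.41421 ≈ 9.48403
z = |41 − 69| / 9.48403 = 28 / 9.48403 ≈ 2.95233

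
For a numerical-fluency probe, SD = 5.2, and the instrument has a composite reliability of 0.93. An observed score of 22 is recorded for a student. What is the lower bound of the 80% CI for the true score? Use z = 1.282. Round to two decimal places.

SEM = 5.200 * √(1 − 0.930) = 5.200 * √0.070 ≈ 5.200 * 0.265 ≈ 1.376
1.282 * SEM ≈ 1.764
Lower limit = 22 − 1.764 ≈ 20.236

20.24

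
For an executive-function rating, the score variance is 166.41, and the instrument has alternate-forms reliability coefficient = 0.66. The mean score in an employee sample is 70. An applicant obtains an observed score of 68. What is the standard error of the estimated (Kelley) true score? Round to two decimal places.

6.11

σ = 166.41^(1/2) = 12.9000
SE_est = SD × √(r(1 − r)) = 12.9000 × √0.2244 ≈ 12.9000 × 0.4737 ≈ 6.1108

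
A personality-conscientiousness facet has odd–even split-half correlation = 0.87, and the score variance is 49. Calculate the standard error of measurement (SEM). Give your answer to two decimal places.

σ = 49^(1/2) = 7.0000
r_full = 2·0.87 / (1 + 0.87) ≈ 0.9305
SEM = 7.0000*√(1 − 0.9305) ≈ 1.8456

1.85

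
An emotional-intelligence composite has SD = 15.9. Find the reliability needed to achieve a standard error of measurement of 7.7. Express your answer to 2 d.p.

0.77

r = 1 − (SEM / SD)² = 1 − (7.7000 / 15.9)² ≈ 1 − 0.2345 ≈ 0.7655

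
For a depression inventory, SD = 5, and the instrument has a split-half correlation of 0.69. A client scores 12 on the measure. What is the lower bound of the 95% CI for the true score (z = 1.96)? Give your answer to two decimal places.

Spearman-Brown: r = 2(0.69) / (1 + 0.69) = 1.380 / 1.690 ≈ 0.817
SEM = 5.000 × √(1 − 0.817) = 5.000 × √0.183 ≈ 5.000 × 0.428 ≈ 2.141
1.96 × SEM ≈ 4.197
Lower limit = 12 − 4.197 ≈ 7.803

7.80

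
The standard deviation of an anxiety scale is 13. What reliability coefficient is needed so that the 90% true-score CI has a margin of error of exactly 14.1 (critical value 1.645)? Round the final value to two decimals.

0.57

SEM needed = half-width / z = 14.1/1.645 ≈ 8.5714
Required reliability = 1 − (SEM/SD)² = 1 − 0.4347 ≈ 0.5653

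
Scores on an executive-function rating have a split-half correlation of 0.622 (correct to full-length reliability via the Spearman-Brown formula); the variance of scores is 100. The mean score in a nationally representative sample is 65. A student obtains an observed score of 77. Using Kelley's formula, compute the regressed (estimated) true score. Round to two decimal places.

74.20

r_full = 2·0.622 / (1 + 0.622) ≈ 0.7670
Estimated true score = 0.7670*77 + (1 − 0.7670)*65 ≈ 74.2035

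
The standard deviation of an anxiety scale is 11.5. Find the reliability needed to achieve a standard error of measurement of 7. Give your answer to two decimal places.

Required reliability = 1 − (SEM/SD)² = 1 − 0.371 ≈ 0.629

0.63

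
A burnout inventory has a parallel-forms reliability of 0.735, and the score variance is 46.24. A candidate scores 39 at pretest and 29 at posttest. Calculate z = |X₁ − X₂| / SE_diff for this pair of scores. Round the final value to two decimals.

SD = √46.24 ≈ 6.800
SEM = 6.800 × √(1 − 0.735) = 6.800 × √0.265 ≈ 6.800 × 0.515 ≈ 3.501
SE_diff = SEM × √2 ≈ 3.501 × 1.414 ≈ 4.950
z = 10 / 4.950 ≈ 2.020

2.02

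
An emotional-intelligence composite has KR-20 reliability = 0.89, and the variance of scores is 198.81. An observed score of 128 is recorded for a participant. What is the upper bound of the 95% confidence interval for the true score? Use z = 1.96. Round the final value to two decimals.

σ = 198.81^(1/2) = 14.10000
SEM = 14.10000·√(1 − 0.89000) ≃ 4.67644
Half-width = 1.96·4.67644 ≃ 9.16582
Upper bound: 128 + 9.16582 = 137.16582

137.17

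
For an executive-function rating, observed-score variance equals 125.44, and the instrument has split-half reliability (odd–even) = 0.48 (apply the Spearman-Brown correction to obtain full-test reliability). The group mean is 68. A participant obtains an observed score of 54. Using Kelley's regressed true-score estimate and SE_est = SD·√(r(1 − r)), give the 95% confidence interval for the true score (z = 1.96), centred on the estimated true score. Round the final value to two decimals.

[48.44, 69.40]

SD = √125.44 ≃ 11.200
Full-length reliability (Spearman-Brown) = 2(0.48)/(1+0.48) ≃ 0.649
T̂ = r·X + (1 − r)·M = 0.649·54 + 0.351·68 ≃ 35.027 + 23.892 ≃ 58.919
SE_est = 11.200·√[r(1 − r)] ≃ 5.347
95% CI: 58.919 ± 10.480 ≃ (48.439, 69.399)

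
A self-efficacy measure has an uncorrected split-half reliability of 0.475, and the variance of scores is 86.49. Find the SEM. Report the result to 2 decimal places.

5.55

σ = 86.49^(1/2) = 9.30000
Full-length reliability (Spearman-Brown) = 2(0.475)/(1+0.475) ≃ 0.64407
SEM = 9.30000 * √(1 − 0.64407) = 9.30000 * √0.35593 ≃ 9.30000 * 0.59660 ≃ 5.54839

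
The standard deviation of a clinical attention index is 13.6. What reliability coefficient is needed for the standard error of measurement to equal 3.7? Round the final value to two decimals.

Required reliability = 1 − (SEM/SD)² = 1 − 0.074 ≈ 0.926

0.93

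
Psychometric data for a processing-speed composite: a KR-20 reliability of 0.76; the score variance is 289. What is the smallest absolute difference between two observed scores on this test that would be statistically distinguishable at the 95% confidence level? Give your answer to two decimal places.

SD = √289 ≈ 17.0000
SEM = 17.0000 × √(1 − 0.7600) = 17.0000 × √0.2400 ≈ 17.0000 × 0.4899 ≈ 8.3283
Standard error of the difference = 8.3283·√2 ≈ 11.7779
Minimum reliable difference = 1.96 × SE_diff ≈ 1.96 × 11.7779 ≈ 23.0848

23.08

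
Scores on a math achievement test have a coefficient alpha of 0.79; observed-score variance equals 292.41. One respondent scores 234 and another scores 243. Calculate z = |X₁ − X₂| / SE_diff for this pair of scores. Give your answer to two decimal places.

0.81

SD = √292.41 ≃ 17.1000
SEM = 17.1000×√(1 − 0.7900) ≃ 7.8362
SE_diff = √2 × SEM ≃ 11.0821
z = 9 / 11.0821 ≃ 0.8121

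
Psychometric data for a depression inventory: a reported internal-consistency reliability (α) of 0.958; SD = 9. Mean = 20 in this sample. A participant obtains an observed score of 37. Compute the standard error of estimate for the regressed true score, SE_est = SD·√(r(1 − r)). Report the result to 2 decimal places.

1.81

SE_est = SD · √(r(1 − r)) = 9.00000 · √0.04024 ≈ 9.00000 · 0.20059 ≈ 1.80530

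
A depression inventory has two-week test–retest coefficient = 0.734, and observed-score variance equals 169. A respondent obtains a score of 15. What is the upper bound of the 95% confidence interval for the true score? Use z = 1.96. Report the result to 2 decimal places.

σ = 169^(1/2) = 13.0000
SEM = 13.0000 × √(1 − 0.7340) = 13.0000 × √0.2660 ≈ 13.0000 × 0.5158 ≈ 6.7048
Half-width = 1.96×6.7048 ≈ 13.1414
Upper limit = 15 + 13.1414 ≈ 28.1414

28.14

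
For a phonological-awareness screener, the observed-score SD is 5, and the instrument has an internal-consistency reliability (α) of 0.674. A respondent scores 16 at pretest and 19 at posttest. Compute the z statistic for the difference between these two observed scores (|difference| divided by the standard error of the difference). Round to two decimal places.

0.74

The standard error of measurement is 5.000·√(1 − 0.674) ≃ 5.000·0.571 ≃ 2.855.
SE_diff = √2 · SEM ≃ 4.037
z = 3 / 4.037 ≃ 0.743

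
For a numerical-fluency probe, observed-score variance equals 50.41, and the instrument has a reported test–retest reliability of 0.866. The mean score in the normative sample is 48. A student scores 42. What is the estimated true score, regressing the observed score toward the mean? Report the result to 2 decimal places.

42.80

T̂ = r·X + (1 − r)·M = 0.8660*42 + 0.1340*48 = 36.3720 + 6.4320 ≈ 42.8040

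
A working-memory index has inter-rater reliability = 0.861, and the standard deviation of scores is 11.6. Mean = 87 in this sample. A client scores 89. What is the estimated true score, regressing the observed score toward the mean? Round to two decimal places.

88.72

T̂ = r·X + (1 − r)·M = 0.861×89 + 0.139×87 = 76.629 + 12.093 ≃ 88.722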